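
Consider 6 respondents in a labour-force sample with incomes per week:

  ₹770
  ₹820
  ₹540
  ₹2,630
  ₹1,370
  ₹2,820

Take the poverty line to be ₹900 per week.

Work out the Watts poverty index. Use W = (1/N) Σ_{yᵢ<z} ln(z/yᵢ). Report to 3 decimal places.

Below the line: ₹540, ₹770, ₹820 (q = 3 of N = 6).
ln(z/y) terms: ln(900/540) = 0.5108; ln(900/770) = 0.1560; ln(900/820) = 0.0931.
W = 0.759920 / 6 = 0.127.

0.127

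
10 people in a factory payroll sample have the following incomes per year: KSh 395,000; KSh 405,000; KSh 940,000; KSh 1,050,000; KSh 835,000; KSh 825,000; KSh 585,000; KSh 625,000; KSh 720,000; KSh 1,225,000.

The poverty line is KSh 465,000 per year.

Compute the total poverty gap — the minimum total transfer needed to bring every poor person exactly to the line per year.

KSh 130,000

Below z: KSh 395,000, KSh 405,000 (q = 2 of N = 10).
Individual gaps: 465000−395000 = 70000; 465000−405000 = 60000.
Aggregate gap = KSh 130,000.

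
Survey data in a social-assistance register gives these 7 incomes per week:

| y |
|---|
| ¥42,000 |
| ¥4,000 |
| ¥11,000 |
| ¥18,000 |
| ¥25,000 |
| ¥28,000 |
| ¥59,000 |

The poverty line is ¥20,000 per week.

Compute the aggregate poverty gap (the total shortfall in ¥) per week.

¥27,000

Below the line: ¥4,000, ¥11,000, ¥18,000 (q = 3 of N = 7).
Individual gaps: 20000−4000 = 16000; 20000−11000 = 9000; 20000−18000 = 2000.
Aggregate gap = ¥27,000.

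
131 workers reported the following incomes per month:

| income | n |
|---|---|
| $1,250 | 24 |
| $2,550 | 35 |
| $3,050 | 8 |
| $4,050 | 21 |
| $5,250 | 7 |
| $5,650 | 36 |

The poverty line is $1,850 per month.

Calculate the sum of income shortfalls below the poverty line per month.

$14,400

Below z: 24×$1,250 (q = 24 of N = 131).
Individual gaps: 24×(1850−1250) = 14400.
Aggregate gap = $14,400.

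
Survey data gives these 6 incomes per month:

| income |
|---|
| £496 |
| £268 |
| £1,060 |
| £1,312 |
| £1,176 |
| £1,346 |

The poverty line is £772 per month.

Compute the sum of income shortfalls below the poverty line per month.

Poor units: £268, £496 (q = 2 of N = 6).
Individual gaps: 772−268 = 504; 772−496 = 276.
Aggregate gap = £780.

£780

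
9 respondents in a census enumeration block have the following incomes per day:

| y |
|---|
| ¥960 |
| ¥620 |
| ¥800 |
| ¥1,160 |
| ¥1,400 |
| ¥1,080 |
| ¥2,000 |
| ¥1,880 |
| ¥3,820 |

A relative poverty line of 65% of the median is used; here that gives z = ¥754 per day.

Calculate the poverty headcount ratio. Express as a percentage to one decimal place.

11.1%

1 of the 9 respondents have income below ¥754.
H = 1/9 = 11.1%.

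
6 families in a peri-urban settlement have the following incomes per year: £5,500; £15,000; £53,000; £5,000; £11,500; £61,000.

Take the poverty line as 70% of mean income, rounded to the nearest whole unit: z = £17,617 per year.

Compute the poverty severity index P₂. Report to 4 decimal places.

0.1881

Incomes under z: £5,000, £5,500, £11,500, £15,000 (q = 4 of N = 6).
Gap ratios (z−y)/z: (17617−5000)/17617 = 0.7162; (17617−5500)/17617 = 0.6878; (17617−11500)/17617 = 0.3472; (17617−15000)/17617 = 0.1485.
Squared: 0.5129; 0.4731; 0.1206; 0.0221.
Sum = 1.128619; P₂ = 1.128619 / 6 = 0.1881.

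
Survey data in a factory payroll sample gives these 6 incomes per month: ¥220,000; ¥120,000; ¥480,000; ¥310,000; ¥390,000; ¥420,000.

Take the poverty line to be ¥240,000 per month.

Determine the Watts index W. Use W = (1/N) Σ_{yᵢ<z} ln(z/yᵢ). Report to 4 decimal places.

Below the line: ¥120,000, ¥220,000 (q = 2 of N = 6).
Log gaps: ln(240000/120000) = 0.6931; ln(240000/220000) = 0.0870.
W = 0.780159 / 6 = 0.1300.

0.1300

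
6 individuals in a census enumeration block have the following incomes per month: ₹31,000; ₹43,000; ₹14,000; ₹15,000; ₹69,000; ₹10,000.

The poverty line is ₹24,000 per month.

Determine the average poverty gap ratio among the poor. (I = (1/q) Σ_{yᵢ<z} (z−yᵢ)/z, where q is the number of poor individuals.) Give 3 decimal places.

0.458

Incomes under z: ₹10,000, ₹14,000, ₹15,000 (q = 3 of N = 6).
Relative gaps: 0.5833, 0.4167, 0.3750; sum = 1.375000.
The income-gap ratio divides by q (the poor only): 1.375000 / 3 = 0.458.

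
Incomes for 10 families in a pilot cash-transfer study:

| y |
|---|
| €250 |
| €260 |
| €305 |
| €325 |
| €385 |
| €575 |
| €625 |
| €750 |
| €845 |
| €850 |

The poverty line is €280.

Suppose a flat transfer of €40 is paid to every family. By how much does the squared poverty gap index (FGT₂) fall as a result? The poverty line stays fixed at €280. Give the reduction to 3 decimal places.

Before: below the line — €250, €260; squared poverty gap index (FGT₂) = 0.00166.
After the €40 transfer: below the line — none; squared poverty gap index (FGT₂) = 0.00000.
Reduction = 0.00166 − 0.00000 = 0.002.

0.002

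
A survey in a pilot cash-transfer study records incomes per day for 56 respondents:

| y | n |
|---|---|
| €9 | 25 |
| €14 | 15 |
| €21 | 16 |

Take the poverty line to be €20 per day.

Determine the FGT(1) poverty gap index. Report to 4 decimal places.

Incomes under z: 25×€9, 15×€14 (q = 40 of N = 56).
Relative gaps: (20−9)/20 = 0.5500 (×25); (20−14)/20 = 0.3000 (×15).
Sum of shortfalls = 18.250000; P₁ averages over all N: 18.250000 / 56 = 0.3259.

0.3259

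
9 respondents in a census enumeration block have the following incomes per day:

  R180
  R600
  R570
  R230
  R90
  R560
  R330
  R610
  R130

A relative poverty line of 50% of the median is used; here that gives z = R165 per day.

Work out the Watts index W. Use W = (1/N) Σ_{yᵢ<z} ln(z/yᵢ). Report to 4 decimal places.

0.0938

Poor units: R90, R130 (q = 2 of N = 9).
Log gaps: ln(165/90) = 0.6061; ln(165/130) = 0.2384.
W = 0.844547 / 9 = 0.0938.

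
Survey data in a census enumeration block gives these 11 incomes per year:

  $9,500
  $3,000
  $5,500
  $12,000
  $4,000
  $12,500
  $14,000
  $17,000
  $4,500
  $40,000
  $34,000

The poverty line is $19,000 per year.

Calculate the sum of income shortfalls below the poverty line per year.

$89,000

Below z: $3,000, $4,000, $4,500, $5,500, $9,500, $12,000, $12,500, $14,000, $17,000 (q = 9 of N = 11).
Individual gaps: 19000−3000 = 16000; 19000−4000 = 15000; 19000−4500 = 14500; 19000−5500 = 13500; 19000−9500 = 9500; 19000−12000 = 7000; 19000−12500 = 6500; 19000−14000 = 5000; 19000−17000 = 2000.
Aggregate gap = $89,000.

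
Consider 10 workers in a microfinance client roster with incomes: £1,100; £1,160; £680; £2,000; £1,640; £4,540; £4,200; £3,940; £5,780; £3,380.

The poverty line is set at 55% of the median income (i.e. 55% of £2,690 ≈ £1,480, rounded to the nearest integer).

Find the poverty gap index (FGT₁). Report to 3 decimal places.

0.101

Poor units: £680, £1,100, £1,160 (q = 3 of N = 10).
Normalized shortfalls: (1480−680)/1480 = 0.5405; (1480−1100)/1480 = 0.2568; (1480−1160)/1480 = 0.2162.
Σ = 1.013514. Dividing by the full population N = 10 gives P₁ = 0.101.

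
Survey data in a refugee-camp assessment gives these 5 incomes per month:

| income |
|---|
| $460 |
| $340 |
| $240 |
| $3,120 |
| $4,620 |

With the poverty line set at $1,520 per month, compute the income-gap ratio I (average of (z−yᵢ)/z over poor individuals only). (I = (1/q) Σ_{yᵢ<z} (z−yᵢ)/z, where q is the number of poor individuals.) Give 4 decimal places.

0.7719

Below the line: $240, $340, $460 (q = 3 of N = 5).
Relative gaps: 0.8421, 0.7763, 0.6974; sum = 2.315789.
I averages over the q = 3 poor units only: 2.315789 / 3 = 0.7719.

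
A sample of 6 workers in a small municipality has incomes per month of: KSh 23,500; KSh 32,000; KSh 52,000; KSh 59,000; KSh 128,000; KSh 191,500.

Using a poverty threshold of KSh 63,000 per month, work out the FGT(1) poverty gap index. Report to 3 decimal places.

0.226

Poor units: KSh 23,500, KSh 32,000, KSh 52,000, KSh 59,000 (q = 4 of N = 6).
Shortfall ratios: (63000−23500)/63000 = 0.6270; (63000−32000)/63000 = 0.4921; (63000−52000)/63000 = 0.1746; (63000−59000)/63000 = 0.0635.
Σ = 1.357143. Dividing by the full population N = 6 gives P₁ = 0.226.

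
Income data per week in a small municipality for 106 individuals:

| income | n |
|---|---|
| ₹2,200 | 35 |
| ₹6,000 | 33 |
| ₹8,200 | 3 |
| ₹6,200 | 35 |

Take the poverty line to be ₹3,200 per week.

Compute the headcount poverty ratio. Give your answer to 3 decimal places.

35 of the 106 individuals have income below ₹3,200.
H = 35/106 = 0.330.

0.330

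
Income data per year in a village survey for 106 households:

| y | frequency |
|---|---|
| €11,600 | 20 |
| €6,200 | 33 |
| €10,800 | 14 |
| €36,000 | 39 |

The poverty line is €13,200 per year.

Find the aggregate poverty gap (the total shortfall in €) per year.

Poor units: 33×€6,200, 14×€10,800, 20×€11,600 (q = 67 of N = 106).
Individual gaps: 33×(13200−6200) = 231000; 14×(13200−10800) = 33600; 20×(13200−11600) = 32000.
Aggregate gap = €296,600.

€296,600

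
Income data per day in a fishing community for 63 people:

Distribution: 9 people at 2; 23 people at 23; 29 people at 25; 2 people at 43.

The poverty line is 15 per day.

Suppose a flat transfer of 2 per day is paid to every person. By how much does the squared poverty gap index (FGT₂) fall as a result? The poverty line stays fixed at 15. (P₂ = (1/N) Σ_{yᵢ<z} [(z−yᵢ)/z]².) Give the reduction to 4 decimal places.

Before: below the line — 9×2; squared poverty gap index (FGT₂) = 0.107302.
After the 2 transfer: below the line — 9×4; squared poverty gap index (FGT₂) = 0.076825.
Reduction = 0.107302 − 0.076825 = 0.0305.

0.0305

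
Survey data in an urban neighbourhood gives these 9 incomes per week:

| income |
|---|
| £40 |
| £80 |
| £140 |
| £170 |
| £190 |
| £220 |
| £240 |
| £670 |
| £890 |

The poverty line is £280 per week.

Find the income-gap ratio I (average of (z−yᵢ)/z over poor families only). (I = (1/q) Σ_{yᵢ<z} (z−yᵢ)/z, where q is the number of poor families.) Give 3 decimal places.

Below the line: £40, £80, £140, £170, £190, £220, £240 (q = 7 of N = 9).
Relative gaps: 0.8571, 0.7143, 0.5000, 0.3929, 0.3214, 0.2143, 0.1429; sum = 3.142857.
I averages over the q = 7 poor units only: 3.142857 / 7 = 0.449.

0.449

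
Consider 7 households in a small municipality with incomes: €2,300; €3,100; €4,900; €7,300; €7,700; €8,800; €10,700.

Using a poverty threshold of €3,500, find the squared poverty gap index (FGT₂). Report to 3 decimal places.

Incomes under z: €2,300, €3,100 (q = 2 of N = 7).
Gap ratios (z−y)/z: (3500−2300)/3500 = 0.3429; (3500−3100)/3500 = 0.1143.
Squared: 0.1176; 0.0131.
Sum = 0.130612; P₂ = 0.130612 / 7 = 0.019.

0.019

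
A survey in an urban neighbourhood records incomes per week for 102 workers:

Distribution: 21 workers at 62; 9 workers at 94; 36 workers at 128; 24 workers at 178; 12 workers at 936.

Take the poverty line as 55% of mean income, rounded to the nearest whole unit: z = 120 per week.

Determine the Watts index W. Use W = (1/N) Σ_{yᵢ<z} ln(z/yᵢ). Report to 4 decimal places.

Below z: 21×62, 9×94 (q = 30 of N = 102).
Log shortfalls: ln(120/62) = 0.6604 (×21); ln(120/94) = 0.2442 (×9).
W = 16.065277 / 102 = 0.1575.

0.1575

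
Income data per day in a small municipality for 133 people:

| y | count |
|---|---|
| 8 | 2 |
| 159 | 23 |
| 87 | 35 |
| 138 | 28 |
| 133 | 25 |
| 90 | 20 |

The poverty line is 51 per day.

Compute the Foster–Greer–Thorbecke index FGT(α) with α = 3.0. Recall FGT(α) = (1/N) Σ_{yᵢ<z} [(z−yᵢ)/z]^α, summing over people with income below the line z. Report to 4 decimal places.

0.0090

Incomes under z: 2×8 (q = 2 of N = 133).
Relative gaps: (51−8)/51 = 0.8431 (×2).
Raised to α = 3.0: 0.59937 (×2).
Sum = 1.198740; FGT(3.0) = 1.198740 / 133 = 0.0090.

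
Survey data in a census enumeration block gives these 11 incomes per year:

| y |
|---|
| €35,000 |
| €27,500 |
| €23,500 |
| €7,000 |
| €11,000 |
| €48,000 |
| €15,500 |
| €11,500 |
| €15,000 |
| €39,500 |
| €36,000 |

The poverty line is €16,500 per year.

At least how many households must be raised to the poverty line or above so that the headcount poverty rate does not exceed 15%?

5 of the 11 households are poor, so H = 5/11 = 0.455.
A headcount ratio of at most 15% allows at most ⌊0.15 × 11⌋ = 1 poor households.
So at least 5 − 1 = 4 must be lifted.

4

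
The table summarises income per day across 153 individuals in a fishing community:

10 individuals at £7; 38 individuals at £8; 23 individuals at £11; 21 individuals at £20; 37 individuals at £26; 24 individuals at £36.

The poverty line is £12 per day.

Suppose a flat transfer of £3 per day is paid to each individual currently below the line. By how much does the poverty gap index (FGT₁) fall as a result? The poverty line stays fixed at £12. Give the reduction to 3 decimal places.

0.091

Before: below the line — 10×£7, 38×£8, 23×£11; poverty gap index (FGT₁) = 0.12255.
After the £3 transfer: below the line — 10×£10, 38×£11; poverty gap index (FGT₁) = 0.03159.
Reduction = 0.12255 − 0.03159 = 0.091.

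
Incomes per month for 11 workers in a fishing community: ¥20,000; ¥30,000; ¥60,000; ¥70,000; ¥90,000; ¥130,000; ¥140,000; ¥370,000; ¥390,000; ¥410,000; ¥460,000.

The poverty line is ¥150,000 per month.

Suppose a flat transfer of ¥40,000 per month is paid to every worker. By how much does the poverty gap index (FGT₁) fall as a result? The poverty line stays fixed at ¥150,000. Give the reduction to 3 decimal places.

Before: below the line — ¥20,000, ¥30,000, ¥60,000, ¥70,000, ¥90,000, ¥130,000, ¥140,000; poverty gap index (FGT₁) = 0.30909.
After the ¥40,000 transfer: below the line — ¥60,000, ¥70,000, ¥100,000, ¥110,000, ¥130,000; poverty gap index (FGT₁) = 0.16970.
Reduction = 0.30909 − 0.16970 = 0.139.

0.139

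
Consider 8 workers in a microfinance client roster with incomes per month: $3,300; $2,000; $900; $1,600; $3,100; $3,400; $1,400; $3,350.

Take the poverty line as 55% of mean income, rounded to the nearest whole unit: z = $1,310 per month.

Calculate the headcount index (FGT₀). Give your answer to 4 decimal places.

1 of the 8 workers have income below $1,310.
H = 1/8 = 0.1250.

0.1250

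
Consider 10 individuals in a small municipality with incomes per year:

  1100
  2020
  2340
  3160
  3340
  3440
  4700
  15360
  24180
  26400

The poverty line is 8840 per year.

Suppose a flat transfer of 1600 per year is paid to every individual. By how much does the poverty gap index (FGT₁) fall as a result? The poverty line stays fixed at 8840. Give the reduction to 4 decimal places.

Before: below the line — 1100, 2020, 2340, 3160, 3340, 3440, 4700; poverty gap index (FGT₁) = 0.472624.
After the 1600 transfer: below the line — 2700, 3620, 3940, 4760, 4940, 5040, 6300; poverty gap index (FGT₁) = 0.345928.
Reduction = 0.472624 − 0.345928 = 0.1267.

0.1267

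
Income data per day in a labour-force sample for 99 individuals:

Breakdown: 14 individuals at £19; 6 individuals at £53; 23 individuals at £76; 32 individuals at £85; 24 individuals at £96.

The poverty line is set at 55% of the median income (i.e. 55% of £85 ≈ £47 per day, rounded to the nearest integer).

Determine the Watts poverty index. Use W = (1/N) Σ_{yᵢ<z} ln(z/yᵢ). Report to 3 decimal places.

0.128

Poor units: 14×£19 (q = 14 of N = 99).
Log shortfalls: ln(47/19) = 0.9057 (×14).
W = 12.679921 / 99 = 0.128.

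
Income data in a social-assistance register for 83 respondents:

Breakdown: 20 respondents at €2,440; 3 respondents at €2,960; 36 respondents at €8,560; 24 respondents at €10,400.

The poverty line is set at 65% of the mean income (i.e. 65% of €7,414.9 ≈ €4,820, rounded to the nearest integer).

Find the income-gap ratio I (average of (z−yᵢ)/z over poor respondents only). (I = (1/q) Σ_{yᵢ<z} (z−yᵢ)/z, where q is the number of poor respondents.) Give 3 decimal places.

Incomes under z: 20×€2,440, 3×€2,960 (q = 23 of N = 83).
Relative gaps: 0.4938 (×20), 0.3859 (×3); sum = 11.033195.
The income-gap ratio divides by q (the poor only): 11.033195 / 23 = 0.480.

0.480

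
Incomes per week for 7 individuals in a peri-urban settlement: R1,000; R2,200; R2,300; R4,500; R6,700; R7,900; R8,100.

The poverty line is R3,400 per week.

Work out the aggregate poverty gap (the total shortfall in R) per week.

R4,700

Below z: R1,000, R2,200, R2,300 (q = 3 of N = 7).
Individual gaps: 3400−1000 = 2400; 3400−2200 = 1200; 3400−2300 = 1100.
Aggregate gap = R4,700.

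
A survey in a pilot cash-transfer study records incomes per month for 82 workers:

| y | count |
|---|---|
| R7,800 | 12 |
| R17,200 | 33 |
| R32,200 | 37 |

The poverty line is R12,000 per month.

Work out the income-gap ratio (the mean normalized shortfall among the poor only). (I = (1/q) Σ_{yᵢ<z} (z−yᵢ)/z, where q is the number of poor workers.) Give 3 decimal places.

Incomes under z: 12×R7,800 (q = 12 of N = 82).
Shortfall ratios (z−y)/z: 0.3500 (×12); sum = 4.200000.
The income-gap ratio divides by q (the poor only): 4.200000 / 12 = 0.350.

0.350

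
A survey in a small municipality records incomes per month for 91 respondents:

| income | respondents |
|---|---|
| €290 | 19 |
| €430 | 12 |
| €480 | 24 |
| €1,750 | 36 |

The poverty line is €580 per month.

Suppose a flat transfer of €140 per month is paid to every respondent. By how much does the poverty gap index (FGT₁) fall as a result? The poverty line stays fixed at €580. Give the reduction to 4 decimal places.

0.1277

Before: below the line — 19×€290, 12×€430, 24×€480; poverty gap index (FGT₁) = 0.183971.
After the €140 transfer: below the line — 19×€430, 12×€570; poverty gap index (FGT₁) = 0.056271.
Reduction = 0.183971 − 0.056271 = 0.1277.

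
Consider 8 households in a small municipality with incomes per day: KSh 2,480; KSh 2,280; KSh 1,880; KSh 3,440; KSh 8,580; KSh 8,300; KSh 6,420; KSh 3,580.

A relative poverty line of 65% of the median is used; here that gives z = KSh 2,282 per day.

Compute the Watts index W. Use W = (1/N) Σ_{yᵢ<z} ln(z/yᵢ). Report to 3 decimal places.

0.024

Poor units: KSh 1,880, KSh 2,280 (q = 2 of N = 8).
Log shortfalls: ln(2282/1880) = 0.1938; ln(2282/2280) = 0.0009.
W = 0.194657 / 8 = 0.024.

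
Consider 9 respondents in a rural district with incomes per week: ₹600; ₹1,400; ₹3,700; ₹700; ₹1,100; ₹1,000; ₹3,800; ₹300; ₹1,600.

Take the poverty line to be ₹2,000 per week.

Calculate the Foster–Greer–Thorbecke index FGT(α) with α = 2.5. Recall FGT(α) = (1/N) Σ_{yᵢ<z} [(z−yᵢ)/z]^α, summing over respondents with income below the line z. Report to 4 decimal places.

0.1996

Below the line: ₹300, ₹600, ₹700, ₹1,000, ₹1,100, ₹1,400, ₹1,600 (q = 7 of N = 9).
Gap ratios (z−y)/z: (2000−300)/2000 = 0.8500; (2000−600)/2000 = 0.7000; (2000−700)/2000 = 0.6500; (2000−1000)/2000 = 0.5000; (2000−1100)/2000 = 0.4500; (2000−1400)/2000 = 0.3000; (2000−1600)/2000 = 0.2000.
Raised to α = 2.5: 0.66611; 0.40996; 0.34063; 0.17678; 0.13584; 0.04930; 0.01789.
Sum = 1.796507; FGT(2.5) = 1.796507 / 9 = 0.1996.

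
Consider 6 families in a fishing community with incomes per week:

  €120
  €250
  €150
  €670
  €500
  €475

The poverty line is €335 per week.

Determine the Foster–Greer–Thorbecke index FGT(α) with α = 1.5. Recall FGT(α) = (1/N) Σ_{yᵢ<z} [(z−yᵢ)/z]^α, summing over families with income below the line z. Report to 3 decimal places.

0.175

Below z: €120, €150, €250 (q = 3 of N = 6).
Relative gaps: (335−120)/335 = 0.6418; (335−150)/335 = 0.5522; (335−250)/335 = 0.2537.
Raised to α = 1.5: 0.51415; 0.41038; 0.12781.
Sum = 1.052344; FGT(1.5) = 1.052344 / 6 = 0.175.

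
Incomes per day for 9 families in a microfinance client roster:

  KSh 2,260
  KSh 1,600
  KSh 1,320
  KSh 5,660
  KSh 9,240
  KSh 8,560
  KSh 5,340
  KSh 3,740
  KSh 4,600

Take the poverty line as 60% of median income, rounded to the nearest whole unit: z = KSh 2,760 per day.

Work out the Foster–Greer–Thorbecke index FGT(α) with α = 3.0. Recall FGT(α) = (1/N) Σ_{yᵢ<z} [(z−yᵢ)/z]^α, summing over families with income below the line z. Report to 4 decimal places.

Below the line: KSh 1,320, KSh 1,600, KSh 2,260 (q = 3 of N = 9).
Relative gaps: (2760−1320)/2760 = 0.5217; (2760−1600)/2760 = 0.4203; (2760−2260)/2760 = 0.1812.
Raised to α = 3.0: 0.14202; 0.07424; 0.00595.
Sum = 0.222210; FGT(3.0) = 0.222210 / 9 = 0.0247.

0.0247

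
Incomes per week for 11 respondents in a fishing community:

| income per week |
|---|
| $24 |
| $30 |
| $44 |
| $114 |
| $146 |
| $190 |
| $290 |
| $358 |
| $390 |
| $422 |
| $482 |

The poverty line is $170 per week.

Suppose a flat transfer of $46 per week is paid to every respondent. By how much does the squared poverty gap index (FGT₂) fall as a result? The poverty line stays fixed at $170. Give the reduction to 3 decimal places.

Before: below the line — $24, $30, $44, $114, $146; squared poverty gap index (FGT₂) = 0.19032.
After the $46 transfer: below the line — $70, $76, $90, $160; squared poverty gap index (FGT₂) = 0.07970.
Reduction = 0.19032 − 0.07970 = 0.111.

0.111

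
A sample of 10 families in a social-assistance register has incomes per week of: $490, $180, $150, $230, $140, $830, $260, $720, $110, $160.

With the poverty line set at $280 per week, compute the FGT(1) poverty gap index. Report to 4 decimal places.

Below z: $110, $140, $150, $160, $180, $230, $260 (q = 7 of N = 10).
Gap ratios (z−y)/z: (280−110)/280 = 0.6071; (280−140)/280 = 0.5000; (280−150)/280 = 0.4643; (280−160)/280 = 0.4286; (280−180)/280 = 0.3571; (280−230)/280 = 0.1786; (280−260)/280 = 0.0714.
Sum of shortfalls = 2.607143; P₁ averages over all N: 2.607143 / 10 = 0.2607.

0.2607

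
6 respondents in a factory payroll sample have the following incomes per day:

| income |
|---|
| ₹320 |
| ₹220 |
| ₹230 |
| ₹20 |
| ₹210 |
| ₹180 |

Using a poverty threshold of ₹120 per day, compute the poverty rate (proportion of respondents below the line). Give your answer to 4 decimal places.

0.1667

1 of the 6 respondents have income below ₹120.
H = 1/6 = 0.1667.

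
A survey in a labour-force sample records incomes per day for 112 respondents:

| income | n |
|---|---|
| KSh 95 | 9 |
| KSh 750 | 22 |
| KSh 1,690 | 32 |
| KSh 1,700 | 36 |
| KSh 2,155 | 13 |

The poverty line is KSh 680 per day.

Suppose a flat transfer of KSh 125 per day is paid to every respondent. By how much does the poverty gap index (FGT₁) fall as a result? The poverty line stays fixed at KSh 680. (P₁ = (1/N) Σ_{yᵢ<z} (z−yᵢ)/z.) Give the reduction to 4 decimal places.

Before: below the line — 9×KSh 95; poverty gap index (FGT₁) = 0.069131.
After the KSh 125 transfer: below the line — 9×KSh 220; poverty gap index (FGT₁) = 0.054359.
Reduction = 0.069131 − 0.054359 = 0.0148.

0.0148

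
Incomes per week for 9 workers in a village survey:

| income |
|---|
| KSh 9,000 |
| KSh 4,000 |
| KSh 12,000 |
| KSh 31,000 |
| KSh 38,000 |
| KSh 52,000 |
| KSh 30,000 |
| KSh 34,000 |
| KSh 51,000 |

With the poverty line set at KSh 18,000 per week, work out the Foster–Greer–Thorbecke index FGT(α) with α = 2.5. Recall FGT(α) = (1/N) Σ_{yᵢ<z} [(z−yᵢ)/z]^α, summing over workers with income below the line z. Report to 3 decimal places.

Below z: KSh 4,000, KSh 9,000, KSh 12,000 (q = 3 of N = 9).
Shortfall ratios: (18000−4000)/18000 = 0.7778; (18000−9000)/18000 = 0.5000; (18000−12000)/18000 = 0.3333.
Raised to α = 2.5: 0.53351; 0.17678; 0.06415.
Sum = 0.774432; FGT(2.5) = 0.774432 / 9 = 0.086.

0.086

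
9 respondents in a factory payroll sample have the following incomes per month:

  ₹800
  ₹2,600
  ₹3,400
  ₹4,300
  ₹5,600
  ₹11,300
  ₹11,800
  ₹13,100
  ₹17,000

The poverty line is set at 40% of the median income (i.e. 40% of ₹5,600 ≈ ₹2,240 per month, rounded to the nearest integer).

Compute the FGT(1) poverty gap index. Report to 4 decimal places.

0.0714

Below the line: ₹800 (q = 1 of N = 9).
Shortfall ratios: (2240−800)/2240 = 0.6429.
Σ = 0.642857. Dividing by the full population N = 9 gives P₁ = 0.0714.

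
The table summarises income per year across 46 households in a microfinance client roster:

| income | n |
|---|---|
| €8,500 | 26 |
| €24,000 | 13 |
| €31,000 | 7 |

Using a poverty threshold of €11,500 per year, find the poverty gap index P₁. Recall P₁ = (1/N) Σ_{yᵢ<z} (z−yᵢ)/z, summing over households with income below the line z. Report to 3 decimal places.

0.147

Incomes under z: 26×€8,500 (q = 26 of N = 46).
Relative gaps: (11500−8500)/11500 = 0.2609 (×26).
Σ = 6.782609. Dividing by the full population N = 46 gives P₁ = 0.147.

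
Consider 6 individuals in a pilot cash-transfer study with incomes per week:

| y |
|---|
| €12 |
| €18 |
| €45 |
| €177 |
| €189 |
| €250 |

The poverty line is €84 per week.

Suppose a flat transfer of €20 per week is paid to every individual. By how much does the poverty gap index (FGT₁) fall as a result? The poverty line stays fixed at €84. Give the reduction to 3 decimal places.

0.119

Before: below the line — €12, €18, €45; poverty gap index (FGT₁) = 0.35119.
After the €20 transfer: below the line — €32, €38, €65; poverty gap index (FGT₁) = 0.23214.
Reduction = 0.35119 − 0.23214 = 0.119.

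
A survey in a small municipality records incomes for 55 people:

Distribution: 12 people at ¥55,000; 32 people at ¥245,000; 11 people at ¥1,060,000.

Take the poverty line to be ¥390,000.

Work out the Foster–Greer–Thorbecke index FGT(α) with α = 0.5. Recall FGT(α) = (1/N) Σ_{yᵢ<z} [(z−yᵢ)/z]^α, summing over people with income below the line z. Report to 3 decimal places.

Below the line: 12×¥55,000, 32×¥245,000 (q = 44 of N = 55).
Normalized shortfalls: (390000−55000)/390000 = 0.8590 (×12); (390000−245000)/390000 = 0.3718 (×32).
Raised to α = 0.5: 0.92681 (×12); 0.60975 (×32).
Sum = 30.633699; FGT(0.5) = 30.633699 / 55 = 0.557.

0.557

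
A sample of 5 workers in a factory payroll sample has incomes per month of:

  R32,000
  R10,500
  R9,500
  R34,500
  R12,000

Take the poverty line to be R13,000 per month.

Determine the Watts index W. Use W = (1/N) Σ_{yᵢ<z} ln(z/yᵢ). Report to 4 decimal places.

Poor units: R9,500, R10,500, R12,000 (q = 3 of N = 5).
Log shortfalls: ln(13000/9500) = 0.3137; ln(13000/10500) = 0.2136; ln(13000/12000) = 0.0800.
W = 0.607274 / 5 = 0.1215.

0.1215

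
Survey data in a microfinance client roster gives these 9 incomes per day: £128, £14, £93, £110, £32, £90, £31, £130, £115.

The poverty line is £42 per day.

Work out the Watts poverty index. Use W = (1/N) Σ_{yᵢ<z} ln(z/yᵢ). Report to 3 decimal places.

Incomes under z: £14, £31, £32 (q = 3 of N = 9).
ln(z/y) terms: ln(42/14) = 1.0986; ln(42/31) = 0.3037; ln(42/32) = 0.2719.
W = 1.674228 / 9 = 0.186.

0.186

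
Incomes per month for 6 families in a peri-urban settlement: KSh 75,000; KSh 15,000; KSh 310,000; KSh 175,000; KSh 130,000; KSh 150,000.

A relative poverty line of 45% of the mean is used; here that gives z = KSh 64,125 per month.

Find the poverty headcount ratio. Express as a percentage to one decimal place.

1 of the 6 families have income below KSh 64,125.
H = 1/6 = 16.7%.

16.7%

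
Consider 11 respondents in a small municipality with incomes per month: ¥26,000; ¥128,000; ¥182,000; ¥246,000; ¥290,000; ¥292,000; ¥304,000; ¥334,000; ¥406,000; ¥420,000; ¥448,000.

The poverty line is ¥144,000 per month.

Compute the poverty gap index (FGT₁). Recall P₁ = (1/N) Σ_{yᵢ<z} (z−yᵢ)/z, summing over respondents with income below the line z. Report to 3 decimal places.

Below z: ¥26,000, ¥128,000 (q = 2 of N = 11).
Shortfall ratios: (144000−26000)/144000 = 0.8194; (144000−128000)/144000 = 0.1111.
Σ = 0.930556. Dividing by the full population N = 11 gives P₁ = 0.085.

0.085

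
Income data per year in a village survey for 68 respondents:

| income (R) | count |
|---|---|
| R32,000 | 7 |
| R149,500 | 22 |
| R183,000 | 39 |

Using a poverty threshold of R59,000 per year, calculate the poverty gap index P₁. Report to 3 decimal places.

0.047

Below z: 7×R32,000 (q = 7 of N = 68).
Gap ratios (z−y)/z: (59000−32000)/59000 = 0.4576 (×7).
Sum of shortfalls = 3.203390; P₁ averages over all N: 3.203390 / 68 = 0.047.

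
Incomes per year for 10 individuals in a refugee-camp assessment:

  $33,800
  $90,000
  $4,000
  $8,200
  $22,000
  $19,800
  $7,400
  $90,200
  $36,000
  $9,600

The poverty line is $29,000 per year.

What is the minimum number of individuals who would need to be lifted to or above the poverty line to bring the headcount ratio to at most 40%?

2

Currently q = 6 of N = 10 are below the line (H = 0.600).
A headcount ratio of at most 40% allows at most ⌊0.40 × 10⌋ = 4 poor individuals.
So at least 6 − 4 = 2 must be lifted.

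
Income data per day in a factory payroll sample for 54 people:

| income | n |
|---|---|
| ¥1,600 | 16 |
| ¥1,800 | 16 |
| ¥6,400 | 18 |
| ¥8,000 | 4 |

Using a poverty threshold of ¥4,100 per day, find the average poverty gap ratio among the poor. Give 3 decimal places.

0.585

Below z: 16×¥1,600, 16×¥1,800 (q = 32 of N = 54).
Relative gaps: 0.6098 (×16), 0.5610 (×16); sum = 18.731707.
I averages over the q = 32 poor units only: 18.731707 / 32 = 0.585.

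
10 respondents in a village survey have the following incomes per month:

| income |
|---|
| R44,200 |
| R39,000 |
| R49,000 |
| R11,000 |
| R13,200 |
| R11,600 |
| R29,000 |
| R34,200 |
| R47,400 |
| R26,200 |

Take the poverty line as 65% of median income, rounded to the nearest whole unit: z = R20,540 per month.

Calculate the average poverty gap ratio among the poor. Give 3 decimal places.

Incomes under z: R11,000, R11,600, R13,200 (q = 3 of N = 10).
Shortfall ratios (z−y)/z: 0.4645, 0.4352, 0.3574; sum = 1.257059.
The income-gap ratio divides by q (the poor only): 1.257059 / 3 = 0.419.

0.419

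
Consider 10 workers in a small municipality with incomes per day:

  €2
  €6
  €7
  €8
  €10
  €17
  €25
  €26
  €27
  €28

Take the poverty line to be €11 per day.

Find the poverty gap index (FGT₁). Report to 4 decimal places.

Below the line: €2, €6, €7, €8, €10 (q = 5 of N = 10).
Shortfall ratios: (11−2)/11 = 0.8182; (11−6)/11 = 0.4545; (11−7)/11 = 0.3636; (11−8)/11 = 0.2727; (11−10)/11 = 0.0909.
Sum of shortfalls = 2.000000; P₁ averages over all N: 2.000000 / 10 = 0.2000.

0.2000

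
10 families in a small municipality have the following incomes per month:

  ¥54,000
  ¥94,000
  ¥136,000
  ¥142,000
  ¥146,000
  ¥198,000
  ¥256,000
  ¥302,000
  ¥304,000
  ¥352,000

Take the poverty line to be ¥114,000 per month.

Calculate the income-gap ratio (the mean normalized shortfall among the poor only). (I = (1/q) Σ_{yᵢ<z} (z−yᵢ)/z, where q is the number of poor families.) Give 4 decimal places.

0.3509

Below z: ¥54,000, ¥94,000 (q = 2 of N = 10).
Shortfall ratios (z−y)/z: 0.5263, 0.1754; sum = 0.701754.
The income-gap ratio divides by q (the poor only): 0.701754 / 2 = 0.3509.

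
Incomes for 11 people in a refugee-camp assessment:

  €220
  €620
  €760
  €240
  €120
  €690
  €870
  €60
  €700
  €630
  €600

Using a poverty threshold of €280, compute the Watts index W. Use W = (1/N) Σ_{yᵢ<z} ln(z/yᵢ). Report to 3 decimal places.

Below z: €60, €120, €220, €240 (q = 4 of N = 11).
Log gaps: ln(280/60) = 1.5404; ln(280/120) = 0.8473; ln(280/220) = 0.2412; ln(280/240) = 0.1542.
W = 2.783056 / 11 = 0.253.

0.253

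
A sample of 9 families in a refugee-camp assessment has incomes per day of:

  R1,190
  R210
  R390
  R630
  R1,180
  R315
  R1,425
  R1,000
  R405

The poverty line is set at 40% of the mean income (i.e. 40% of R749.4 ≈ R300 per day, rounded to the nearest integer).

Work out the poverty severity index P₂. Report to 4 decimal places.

0.0100

Incomes under z: R210 (q = 1 of N = 9).
Shortfall ratios: (300−210)/300 = 0.3000.
Squared: 0.0900.
Sum = 0.090000; P₂ = 0.090000 / 9 = 0.0100.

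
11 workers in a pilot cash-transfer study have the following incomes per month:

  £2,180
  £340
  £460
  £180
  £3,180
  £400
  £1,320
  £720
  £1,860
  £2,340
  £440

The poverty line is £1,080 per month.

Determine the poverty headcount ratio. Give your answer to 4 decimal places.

0.5455

6 of the 11 workers have income below £1,080.
H = 6/11 = 0.5455.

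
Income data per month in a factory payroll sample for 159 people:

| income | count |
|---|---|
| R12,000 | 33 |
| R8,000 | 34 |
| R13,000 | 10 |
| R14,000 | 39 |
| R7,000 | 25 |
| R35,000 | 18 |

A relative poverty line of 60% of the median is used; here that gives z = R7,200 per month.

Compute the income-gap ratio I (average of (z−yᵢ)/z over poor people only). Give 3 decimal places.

Below z: 25×R7,000 (q = 25 of N = 159).
Relative gaps: 0.0278 (×25); sum = 0.694444.
The income-gap ratio divides by q (the poor only): 0.694444 / 25 = 0.028.

0.028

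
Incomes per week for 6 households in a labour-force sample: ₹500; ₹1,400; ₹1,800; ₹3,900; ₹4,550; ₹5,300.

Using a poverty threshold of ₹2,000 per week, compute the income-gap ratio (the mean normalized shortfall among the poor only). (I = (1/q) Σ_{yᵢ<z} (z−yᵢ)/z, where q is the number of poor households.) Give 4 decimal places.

Below the line: ₹500, ₹1,400, ₹1,800 (q = 3 of N = 6).
Relative gaps: 0.7500, 0.3000, 0.1000; sum = 1.150000.
The income-gap ratio divides by q (the poor only): 1.150000 / 3 = 0.3833.

0.3833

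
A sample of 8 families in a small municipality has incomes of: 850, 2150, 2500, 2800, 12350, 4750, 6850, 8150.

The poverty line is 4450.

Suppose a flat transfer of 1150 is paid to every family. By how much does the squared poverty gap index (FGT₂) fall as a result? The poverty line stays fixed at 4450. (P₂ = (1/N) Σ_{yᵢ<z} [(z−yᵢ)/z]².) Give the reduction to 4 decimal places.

0.1045

Before: below the line — 850, 2150, 2500, 2800; squared poverty gap index (FGT₂) = 0.156388.
After the 1150 transfer: below the line — 2000, 3300, 3650, 3950; squared poverty gap index (FGT₂) = 0.051856.
Reduction = 0.156388 − 0.051856 = 0.1045.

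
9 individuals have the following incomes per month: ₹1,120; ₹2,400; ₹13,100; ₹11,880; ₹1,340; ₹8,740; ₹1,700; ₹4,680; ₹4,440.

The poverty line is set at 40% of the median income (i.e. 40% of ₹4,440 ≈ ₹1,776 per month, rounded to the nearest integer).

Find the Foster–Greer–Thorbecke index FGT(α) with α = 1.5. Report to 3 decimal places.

Below the line: ₹1,120, ₹1,340, ₹1,700 (q = 3 of N = 9).
Normalized shortfalls: (1776−1120)/1776 = 0.3694; (1776−1340)/1776 = 0.2455; (1776−1700)/1776 = 0.0428.
Raised to α = 1.5: 0.22449; 0.12164; 0.00885.
Sum = 0.354976; FGT(1.5) = 0.354976 / 9 = 0.039.

0.039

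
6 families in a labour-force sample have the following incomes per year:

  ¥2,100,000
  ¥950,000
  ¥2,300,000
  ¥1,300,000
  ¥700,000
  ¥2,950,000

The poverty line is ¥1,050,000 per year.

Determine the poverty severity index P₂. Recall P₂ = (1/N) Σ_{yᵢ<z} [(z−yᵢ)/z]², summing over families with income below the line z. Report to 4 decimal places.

0.0200

Below z: ¥700,000, ¥950,000 (q = 2 of N = 6).
Gap ratios (z−y)/z: (1050000−700000)/1050000 = 0.3333; (1050000−950000)/1050000 = 0.0952.
Squared: 0.1111; 0.0091.
Sum = 0.120181; P₂ = 0.120181 / 6 = 0.0200.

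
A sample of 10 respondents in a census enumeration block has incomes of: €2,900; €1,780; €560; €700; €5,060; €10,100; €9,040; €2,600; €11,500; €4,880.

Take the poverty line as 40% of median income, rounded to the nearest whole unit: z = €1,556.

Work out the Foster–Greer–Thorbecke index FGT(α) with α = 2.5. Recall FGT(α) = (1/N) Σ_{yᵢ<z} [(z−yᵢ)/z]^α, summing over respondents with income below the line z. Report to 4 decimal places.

Incomes under z: €560, €700 (q = 2 of N = 10).
Relative gaps: (1556−560)/1556 = 0.6401; (1556−700)/1556 = 0.5501.
Raised to α = 2.5: 0.32781; 0.22447.
Sum = 0.552283; FGT(2.5) = 0.552283 / 10 = 0.0552.

0.0552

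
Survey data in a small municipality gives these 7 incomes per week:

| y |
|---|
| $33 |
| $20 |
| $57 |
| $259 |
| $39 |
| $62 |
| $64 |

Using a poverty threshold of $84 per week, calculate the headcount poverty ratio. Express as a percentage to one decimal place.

85.7%

6 of the 7 people have income below $84.
H = 6/7 = 85.7%.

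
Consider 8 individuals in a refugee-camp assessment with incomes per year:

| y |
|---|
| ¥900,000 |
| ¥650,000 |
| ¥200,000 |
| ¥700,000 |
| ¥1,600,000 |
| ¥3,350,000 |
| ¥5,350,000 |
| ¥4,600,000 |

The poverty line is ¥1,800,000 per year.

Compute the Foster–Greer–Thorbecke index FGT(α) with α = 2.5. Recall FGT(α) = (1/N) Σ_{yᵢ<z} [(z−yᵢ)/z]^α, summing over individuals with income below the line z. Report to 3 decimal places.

Poor units: ¥200,000, ¥650,000, ¥700,000, ¥900,000, ¥1,600,000 (q = 5 of N = 8).
Normalized shortfalls: (1800000−200000)/1800000 = 0.8889; (1800000−650000)/1800000 = 0.6389; (1800000−700000)/1800000 = 0.6111; (1800000−900000)/1800000 = 0.5000; (1800000−1600000)/1800000 = 0.1111.
Raised to α = 2.5: 0.74494; 0.32626; 0.29194; 0.17678; 0.00412.
Sum = 1.544032; FGT(2.5) = 1.544032 / 8 = 0.193.

0.193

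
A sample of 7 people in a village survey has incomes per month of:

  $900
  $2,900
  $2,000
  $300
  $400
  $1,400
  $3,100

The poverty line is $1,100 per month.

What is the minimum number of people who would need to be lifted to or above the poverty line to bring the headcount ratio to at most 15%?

Currently q = 3 of N = 7 are below the line (H = 0.429).
A headcount ratio of at most 15% allows at most ⌊0.15 × 7⌋ = 1 poor people.
So at least 3 − 1 = 2 must be lifted.

2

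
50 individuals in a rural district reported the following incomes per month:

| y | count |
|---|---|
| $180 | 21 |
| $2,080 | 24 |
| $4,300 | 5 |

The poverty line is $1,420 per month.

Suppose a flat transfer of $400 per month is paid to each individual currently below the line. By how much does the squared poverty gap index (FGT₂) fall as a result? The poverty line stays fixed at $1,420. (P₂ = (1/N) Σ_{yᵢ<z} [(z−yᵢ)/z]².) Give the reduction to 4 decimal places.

Before: below the line — 21×$180; squared poverty gap index (FGT₂) = 0.320270.
After the $400 transfer: below the line — 21×$580; squared poverty gap index (FGT₂) = 0.146971.
Reduction = 0.320270 − 0.146971 = 0.1733.

0.1733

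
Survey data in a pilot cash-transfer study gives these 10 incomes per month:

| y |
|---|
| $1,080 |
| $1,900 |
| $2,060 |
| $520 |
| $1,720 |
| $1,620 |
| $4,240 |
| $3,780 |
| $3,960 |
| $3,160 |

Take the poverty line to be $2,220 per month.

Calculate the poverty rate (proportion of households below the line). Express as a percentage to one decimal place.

60.0%

6 of the 10 households have income below $2,220.
H = 6/10 = 60.0%.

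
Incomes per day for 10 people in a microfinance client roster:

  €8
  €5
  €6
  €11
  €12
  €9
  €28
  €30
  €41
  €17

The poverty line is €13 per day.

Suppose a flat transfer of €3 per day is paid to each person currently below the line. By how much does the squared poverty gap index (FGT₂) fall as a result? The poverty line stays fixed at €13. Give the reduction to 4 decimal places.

Before: below the line — €5, €6, €8, €9, €11, €12; squared poverty gap index (FGT₂) = 0.094083.
After the €3 transfer: below the line — €8, €9, €11, €12; squared poverty gap index (FGT₂) = 0.027219.
Reduction = 0.094083 − 0.027219 = 0.0669.

0.0669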